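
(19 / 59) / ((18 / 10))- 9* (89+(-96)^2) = -44468500 / 531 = -83744.82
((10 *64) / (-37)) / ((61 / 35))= -22400 / 2257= -9.92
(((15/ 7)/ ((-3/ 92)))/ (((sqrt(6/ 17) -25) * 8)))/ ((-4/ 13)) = -635375/ 594664 -1495 * sqrt(102)/ 594664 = -1.09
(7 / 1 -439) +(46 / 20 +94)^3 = 892624347 / 1000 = 892624.35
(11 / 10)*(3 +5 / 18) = 3.61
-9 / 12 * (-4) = 3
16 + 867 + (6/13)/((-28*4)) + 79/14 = 888.64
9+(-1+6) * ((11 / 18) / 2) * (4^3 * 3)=907 / 3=302.33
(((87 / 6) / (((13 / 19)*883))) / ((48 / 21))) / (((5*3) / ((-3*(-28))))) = 26999 / 459160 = 0.06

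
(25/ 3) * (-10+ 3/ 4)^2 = 34225/ 48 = 713.02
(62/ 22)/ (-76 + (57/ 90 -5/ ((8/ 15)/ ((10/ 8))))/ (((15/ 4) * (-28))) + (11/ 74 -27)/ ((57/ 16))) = -35431200/ 1048932797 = -0.03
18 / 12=3 / 2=1.50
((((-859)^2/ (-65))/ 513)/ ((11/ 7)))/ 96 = -5165167/ 35212320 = -0.15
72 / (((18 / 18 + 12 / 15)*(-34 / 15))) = -17.65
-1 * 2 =-2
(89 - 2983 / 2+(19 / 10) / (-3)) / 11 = -21047 / 165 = -127.56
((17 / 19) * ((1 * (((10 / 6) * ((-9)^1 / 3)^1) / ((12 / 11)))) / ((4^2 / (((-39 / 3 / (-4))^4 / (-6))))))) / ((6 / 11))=8.74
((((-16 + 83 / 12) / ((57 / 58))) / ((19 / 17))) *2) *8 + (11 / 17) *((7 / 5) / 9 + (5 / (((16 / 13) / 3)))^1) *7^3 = 3839968817 / 1472880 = 2607.12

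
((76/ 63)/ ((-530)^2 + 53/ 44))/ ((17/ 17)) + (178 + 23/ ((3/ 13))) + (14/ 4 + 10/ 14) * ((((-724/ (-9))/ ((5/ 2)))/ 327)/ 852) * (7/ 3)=225886862049306554/ 813514770592335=277.67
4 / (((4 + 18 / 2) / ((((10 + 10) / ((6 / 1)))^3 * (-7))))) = -28000 / 351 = -79.77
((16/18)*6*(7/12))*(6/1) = 56/3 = 18.67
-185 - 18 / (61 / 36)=-11933 / 61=-195.62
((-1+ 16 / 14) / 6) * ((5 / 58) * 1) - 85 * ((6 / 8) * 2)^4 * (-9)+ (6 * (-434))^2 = 66110007809 / 9744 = 6784688.81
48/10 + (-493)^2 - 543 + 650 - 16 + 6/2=1215739/5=243147.80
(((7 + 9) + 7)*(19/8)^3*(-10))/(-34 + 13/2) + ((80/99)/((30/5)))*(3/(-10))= 1419301/12672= 112.00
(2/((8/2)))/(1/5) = 5/2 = 2.50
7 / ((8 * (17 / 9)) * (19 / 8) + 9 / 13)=819 / 4280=0.19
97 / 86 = 1.13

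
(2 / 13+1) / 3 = 5 / 13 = 0.38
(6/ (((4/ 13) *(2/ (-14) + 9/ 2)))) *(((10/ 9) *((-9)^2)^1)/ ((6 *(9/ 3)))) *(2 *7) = 19110/ 61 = 313.28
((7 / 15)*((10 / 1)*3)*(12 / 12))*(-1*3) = -42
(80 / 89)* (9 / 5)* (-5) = -720 / 89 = -8.09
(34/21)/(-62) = -17/651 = -0.03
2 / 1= 2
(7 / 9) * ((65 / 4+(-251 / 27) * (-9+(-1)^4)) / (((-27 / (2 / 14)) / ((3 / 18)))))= -9787 / 157464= -0.06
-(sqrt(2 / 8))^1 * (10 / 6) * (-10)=25 / 3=8.33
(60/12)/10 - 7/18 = 1/9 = 0.11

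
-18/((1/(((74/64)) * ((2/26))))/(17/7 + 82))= -196803/1456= -135.17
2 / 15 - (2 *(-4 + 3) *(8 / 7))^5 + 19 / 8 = 130888027 / 2016840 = 64.90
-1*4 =-4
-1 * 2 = -2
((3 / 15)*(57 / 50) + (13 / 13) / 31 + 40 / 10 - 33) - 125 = -1191483 / 7750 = -153.74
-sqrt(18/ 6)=-sqrt(3)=-1.73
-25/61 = -0.41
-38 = -38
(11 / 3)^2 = 121 / 9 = 13.44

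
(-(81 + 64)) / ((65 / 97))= -2813 / 13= -216.38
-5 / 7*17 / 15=-0.81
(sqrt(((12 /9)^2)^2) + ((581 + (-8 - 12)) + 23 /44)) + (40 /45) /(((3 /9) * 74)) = 8254007 /14652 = 563.34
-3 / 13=-0.23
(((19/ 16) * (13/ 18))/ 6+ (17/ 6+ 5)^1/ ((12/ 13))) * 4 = 34.52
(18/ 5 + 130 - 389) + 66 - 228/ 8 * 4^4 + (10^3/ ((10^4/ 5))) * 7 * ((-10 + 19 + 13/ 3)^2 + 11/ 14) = -1234877/ 180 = -6860.43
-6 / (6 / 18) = -18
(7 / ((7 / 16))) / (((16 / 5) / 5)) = 25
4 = 4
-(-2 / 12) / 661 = 1 / 3966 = 0.00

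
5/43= 0.12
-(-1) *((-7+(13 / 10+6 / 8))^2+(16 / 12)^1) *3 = 31003 / 400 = 77.51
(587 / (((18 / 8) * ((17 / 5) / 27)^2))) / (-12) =-396225 / 289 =-1371.02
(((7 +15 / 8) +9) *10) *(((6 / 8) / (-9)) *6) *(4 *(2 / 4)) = -715 / 4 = -178.75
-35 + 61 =26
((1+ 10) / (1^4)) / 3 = 11 / 3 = 3.67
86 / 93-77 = -7075 / 93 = -76.08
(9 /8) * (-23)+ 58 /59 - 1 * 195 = -103789 /472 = -219.89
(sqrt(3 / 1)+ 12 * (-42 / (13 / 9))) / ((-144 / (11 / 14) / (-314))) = -15543 / 26+ 1727 * sqrt(3) / 1008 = -594.84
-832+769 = -63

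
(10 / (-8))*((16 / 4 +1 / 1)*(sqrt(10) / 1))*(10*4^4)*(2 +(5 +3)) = -160000*sqrt(10) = -505964.43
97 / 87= 1.11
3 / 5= 0.60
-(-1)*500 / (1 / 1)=500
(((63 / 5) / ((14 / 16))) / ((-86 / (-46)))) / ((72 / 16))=368 / 215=1.71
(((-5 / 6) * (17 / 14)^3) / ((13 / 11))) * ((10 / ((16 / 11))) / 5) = -2972365 / 1712256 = -1.74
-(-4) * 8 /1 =32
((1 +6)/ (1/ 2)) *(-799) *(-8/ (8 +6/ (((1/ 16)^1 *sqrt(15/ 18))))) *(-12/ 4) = 167790/ 859 - 402696 *sqrt(30)/ 859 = -2372.37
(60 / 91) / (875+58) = 0.00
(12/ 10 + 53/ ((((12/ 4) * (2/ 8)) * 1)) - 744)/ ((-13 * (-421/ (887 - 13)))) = -8811668/ 82095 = -107.34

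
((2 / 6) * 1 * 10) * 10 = 100 / 3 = 33.33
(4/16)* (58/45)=29/90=0.32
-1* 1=-1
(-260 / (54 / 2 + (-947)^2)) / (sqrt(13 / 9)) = -15 * sqrt(13) / 224209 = -0.00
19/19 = 1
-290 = -290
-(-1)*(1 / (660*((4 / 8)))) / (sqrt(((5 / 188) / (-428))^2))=40232 / 825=48.77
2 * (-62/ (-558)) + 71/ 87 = 271/ 261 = 1.04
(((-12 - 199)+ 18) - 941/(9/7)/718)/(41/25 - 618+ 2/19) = 25892725/82241874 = 0.31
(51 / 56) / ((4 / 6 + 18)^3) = 1377 / 9834496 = 0.00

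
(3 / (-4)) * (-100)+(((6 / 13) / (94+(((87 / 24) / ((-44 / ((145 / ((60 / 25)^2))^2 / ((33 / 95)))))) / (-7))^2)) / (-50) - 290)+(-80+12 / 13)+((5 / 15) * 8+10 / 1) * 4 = -374462450211282418784533141 / 1538400353985827885943975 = -243.41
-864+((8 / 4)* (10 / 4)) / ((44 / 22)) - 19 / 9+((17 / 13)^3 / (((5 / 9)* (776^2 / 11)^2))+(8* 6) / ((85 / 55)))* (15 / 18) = -204221655727302852733 / 243780165997535232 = -837.73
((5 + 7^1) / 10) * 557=3342 / 5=668.40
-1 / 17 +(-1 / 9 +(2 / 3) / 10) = -0.10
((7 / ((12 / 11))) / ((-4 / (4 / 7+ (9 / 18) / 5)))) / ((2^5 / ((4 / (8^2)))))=-517 / 245760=-0.00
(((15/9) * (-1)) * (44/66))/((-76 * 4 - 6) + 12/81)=15/4183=0.00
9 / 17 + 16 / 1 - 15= 26 / 17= 1.53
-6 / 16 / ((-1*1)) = 3 / 8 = 0.38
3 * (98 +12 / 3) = 306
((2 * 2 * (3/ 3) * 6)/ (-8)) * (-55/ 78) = 55/ 26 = 2.12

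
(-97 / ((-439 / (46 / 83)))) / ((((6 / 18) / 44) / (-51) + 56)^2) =202217054688 / 5178507114469397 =0.00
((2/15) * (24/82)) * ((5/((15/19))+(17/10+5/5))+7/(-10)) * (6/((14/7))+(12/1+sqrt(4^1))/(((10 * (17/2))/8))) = 2936/2091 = 1.40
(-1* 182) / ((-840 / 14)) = 91 / 30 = 3.03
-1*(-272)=272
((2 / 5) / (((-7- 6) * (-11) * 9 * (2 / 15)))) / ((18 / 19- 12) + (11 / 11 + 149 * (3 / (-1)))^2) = 19 / 1621274226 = 0.00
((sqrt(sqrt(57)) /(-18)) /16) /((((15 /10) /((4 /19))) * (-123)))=57^(1 /4) /252396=0.00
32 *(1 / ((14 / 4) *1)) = 64 / 7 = 9.14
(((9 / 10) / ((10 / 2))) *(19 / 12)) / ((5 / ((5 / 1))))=57 / 200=0.28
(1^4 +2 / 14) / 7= 8 / 49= 0.16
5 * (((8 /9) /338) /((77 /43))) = 860 /117117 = 0.01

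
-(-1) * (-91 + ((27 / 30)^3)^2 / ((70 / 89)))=-6322701751 / 70000000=-90.32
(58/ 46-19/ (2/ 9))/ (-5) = 775/ 46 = 16.85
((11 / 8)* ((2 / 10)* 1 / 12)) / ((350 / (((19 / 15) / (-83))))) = -209 / 209160000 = -0.00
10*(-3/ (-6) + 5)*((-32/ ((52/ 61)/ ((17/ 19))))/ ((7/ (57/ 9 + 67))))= -100381600/ 5187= -19352.54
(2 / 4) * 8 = 4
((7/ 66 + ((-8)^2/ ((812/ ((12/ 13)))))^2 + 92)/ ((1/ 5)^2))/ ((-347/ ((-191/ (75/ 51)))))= 137473240623601/ 159496879542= 861.92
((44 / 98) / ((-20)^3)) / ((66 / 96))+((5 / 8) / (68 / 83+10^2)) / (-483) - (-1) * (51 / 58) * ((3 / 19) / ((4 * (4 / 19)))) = 135194611403 / 820474032000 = 0.16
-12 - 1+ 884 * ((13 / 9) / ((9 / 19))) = 2682.65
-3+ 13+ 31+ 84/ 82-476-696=-46329/ 41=-1129.98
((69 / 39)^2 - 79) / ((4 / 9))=-57699 / 338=-170.71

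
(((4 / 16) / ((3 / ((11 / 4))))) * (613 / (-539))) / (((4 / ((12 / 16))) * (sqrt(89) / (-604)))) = 92563 * sqrt(89) / 279104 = 3.13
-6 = -6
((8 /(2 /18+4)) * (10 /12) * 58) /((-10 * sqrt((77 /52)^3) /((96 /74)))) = -1737216 * sqrt(1001) /8116801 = -6.77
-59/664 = -0.09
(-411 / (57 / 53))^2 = 52722121 / 361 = 146044.66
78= 78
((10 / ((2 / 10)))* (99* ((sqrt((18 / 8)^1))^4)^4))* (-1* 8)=-106540634475 / 4096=-26010897.09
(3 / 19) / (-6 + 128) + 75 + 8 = 192397 / 2318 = 83.00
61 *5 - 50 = 255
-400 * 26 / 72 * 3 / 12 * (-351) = 12675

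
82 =82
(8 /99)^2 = 64 /9801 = 0.01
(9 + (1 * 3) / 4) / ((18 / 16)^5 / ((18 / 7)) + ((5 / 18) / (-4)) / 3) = 17252352 / 1199069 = 14.39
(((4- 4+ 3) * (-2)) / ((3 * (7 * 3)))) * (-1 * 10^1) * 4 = 80 / 21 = 3.81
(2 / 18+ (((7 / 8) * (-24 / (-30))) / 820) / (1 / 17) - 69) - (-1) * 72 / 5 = -4020209 / 73800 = -54.47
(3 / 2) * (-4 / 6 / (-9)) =1 / 9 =0.11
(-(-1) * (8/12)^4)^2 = 256/6561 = 0.04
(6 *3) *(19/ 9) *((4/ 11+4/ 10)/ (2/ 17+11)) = 1292/ 495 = 2.61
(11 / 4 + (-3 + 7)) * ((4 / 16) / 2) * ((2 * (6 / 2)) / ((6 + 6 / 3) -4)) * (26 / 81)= 13 / 32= 0.41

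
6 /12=1 /2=0.50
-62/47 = -1.32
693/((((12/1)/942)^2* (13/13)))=17081757/4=4270439.25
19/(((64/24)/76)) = 1083/2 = 541.50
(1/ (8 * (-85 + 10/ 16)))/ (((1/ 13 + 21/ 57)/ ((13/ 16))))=-3211/ 1188000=-0.00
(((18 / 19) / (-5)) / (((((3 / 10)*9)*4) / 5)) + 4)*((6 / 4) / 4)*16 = 446 / 19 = 23.47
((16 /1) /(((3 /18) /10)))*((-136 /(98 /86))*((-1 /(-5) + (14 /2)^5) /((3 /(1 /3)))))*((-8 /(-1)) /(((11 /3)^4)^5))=-292446573332207910912 /32964749751695440450849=-0.01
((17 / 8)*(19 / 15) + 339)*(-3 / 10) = -41003 / 400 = -102.51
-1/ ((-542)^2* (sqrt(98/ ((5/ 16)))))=-sqrt(10)/ 16450784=-0.00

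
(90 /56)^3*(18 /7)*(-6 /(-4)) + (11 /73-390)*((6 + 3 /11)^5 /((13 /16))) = -109434866822224496559 /23485606079936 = -4659656.92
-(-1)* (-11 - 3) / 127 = -14 / 127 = -0.11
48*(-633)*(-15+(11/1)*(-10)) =3798000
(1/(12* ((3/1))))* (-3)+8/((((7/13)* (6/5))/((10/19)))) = 10267/1596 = 6.43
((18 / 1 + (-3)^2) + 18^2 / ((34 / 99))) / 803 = 16497 / 13651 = 1.21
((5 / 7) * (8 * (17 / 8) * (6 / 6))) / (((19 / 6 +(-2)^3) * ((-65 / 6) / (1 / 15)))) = 204 / 13195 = 0.02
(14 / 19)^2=196 / 361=0.54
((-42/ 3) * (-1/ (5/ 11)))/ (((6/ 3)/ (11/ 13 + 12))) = 12859/ 65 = 197.83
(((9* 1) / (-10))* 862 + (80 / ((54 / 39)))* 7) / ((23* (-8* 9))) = 16711 / 74520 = 0.22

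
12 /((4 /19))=57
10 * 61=610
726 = 726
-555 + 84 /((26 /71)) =-4233 /13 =-325.62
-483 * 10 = -4830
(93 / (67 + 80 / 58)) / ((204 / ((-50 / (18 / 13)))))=-292175 / 1213596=-0.24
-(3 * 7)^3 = -9261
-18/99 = -2/11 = -0.18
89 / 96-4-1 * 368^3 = -4784259367 / 96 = -49836035.07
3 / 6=1 / 2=0.50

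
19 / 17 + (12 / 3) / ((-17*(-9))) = 175 / 153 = 1.14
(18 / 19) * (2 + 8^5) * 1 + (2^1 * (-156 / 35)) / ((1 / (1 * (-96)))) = 21214188 / 665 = 31901.03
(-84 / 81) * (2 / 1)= -56 / 27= -2.07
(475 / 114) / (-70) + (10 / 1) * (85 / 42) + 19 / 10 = 3091 / 140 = 22.08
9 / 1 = 9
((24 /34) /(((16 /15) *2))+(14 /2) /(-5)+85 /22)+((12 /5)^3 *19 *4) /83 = 239840413 /15521000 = 15.45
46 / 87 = 0.53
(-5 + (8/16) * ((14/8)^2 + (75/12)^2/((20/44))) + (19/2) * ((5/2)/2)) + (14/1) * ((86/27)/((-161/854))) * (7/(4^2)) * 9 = -485749/552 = -879.98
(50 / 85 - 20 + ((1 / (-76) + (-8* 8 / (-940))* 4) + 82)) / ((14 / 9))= 171735597 / 4250680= 40.40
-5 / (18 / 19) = -95 / 18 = -5.28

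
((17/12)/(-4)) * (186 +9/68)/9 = -4219/576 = -7.32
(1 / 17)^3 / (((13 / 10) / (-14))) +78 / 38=2488231 / 1213511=2.05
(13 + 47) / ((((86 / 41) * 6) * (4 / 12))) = 615 / 43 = 14.30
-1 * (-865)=865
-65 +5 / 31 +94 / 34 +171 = 57404 / 527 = 108.93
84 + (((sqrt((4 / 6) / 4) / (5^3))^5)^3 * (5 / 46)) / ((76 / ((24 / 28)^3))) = sqrt(6) / 53003187349531799554824829101562500000000 + 84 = 84.00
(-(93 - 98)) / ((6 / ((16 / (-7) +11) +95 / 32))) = 13085 / 1344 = 9.74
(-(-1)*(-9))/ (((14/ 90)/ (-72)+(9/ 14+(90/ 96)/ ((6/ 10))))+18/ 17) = -6940080/ 2515409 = -2.76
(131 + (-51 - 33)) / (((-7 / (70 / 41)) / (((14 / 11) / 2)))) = -3290 / 451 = -7.29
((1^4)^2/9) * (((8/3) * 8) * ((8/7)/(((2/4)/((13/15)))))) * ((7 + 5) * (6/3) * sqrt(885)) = 106496 * sqrt(885)/945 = 3352.53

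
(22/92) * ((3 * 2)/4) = 33/92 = 0.36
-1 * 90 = -90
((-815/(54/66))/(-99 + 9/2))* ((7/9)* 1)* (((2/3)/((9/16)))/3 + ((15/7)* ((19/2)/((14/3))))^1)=677099555/17360406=39.00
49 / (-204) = -49 / 204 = -0.24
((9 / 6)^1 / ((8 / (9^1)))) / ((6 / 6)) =27 / 16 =1.69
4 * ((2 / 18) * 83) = 36.89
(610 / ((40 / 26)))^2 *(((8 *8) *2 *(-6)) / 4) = -30184752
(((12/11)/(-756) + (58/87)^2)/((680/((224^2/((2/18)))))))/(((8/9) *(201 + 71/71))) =154728/94435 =1.64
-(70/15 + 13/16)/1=-263/48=-5.48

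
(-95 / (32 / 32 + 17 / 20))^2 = 3610000 / 1369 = 2636.96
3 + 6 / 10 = 18 / 5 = 3.60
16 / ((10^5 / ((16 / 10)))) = 4 / 15625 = 0.00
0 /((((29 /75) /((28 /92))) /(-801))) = 0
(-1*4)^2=16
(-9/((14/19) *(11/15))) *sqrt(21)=-2565 *sqrt(21)/154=-76.33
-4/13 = -0.31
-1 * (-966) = 966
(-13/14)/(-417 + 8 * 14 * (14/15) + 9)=195/63728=0.00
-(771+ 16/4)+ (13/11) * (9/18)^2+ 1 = -773.70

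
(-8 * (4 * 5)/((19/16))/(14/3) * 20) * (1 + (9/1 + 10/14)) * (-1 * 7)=5760000/133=43308.27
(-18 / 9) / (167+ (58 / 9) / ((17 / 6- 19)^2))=-18818 / 1571535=-0.01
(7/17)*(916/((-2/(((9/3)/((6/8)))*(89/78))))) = -570668/663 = -860.74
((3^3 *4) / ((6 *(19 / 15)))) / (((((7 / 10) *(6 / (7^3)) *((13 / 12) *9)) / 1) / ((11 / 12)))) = 26950 / 247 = 109.11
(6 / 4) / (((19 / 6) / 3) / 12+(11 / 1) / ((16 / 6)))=162 / 455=0.36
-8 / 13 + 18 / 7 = 178 / 91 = 1.96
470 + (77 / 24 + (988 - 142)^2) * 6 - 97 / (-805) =13829208893 / 3220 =4294785.37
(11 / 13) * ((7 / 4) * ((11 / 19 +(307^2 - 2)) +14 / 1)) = 68952345 / 494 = 139579.65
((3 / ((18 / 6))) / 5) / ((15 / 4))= 0.05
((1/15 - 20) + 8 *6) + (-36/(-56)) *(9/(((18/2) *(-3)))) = 5849/210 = 27.85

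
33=33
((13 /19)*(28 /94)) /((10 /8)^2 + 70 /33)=96096 /1736885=0.06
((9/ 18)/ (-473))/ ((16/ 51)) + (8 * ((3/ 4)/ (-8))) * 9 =-102219/ 15136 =-6.75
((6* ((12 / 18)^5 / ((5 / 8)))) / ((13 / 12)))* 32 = 65536 / 1755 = 37.34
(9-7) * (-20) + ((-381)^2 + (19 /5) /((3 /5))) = 435382 /3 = 145127.33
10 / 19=0.53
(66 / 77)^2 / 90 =2 / 245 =0.01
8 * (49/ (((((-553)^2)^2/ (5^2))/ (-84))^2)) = 720000/ 3642578252585652961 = 0.00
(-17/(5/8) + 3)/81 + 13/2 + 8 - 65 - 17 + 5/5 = -66.80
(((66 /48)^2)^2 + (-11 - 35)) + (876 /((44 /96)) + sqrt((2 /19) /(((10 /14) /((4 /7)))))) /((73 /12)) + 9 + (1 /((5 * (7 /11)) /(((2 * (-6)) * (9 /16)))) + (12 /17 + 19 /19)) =24 * sqrt(190) /6935 + 7515464129 /26808320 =280.39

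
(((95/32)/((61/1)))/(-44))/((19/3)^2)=-45/1631872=-0.00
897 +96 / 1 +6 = 999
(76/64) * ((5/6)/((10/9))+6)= 513/64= 8.02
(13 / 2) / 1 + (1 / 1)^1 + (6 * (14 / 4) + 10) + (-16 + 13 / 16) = 373 / 16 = 23.31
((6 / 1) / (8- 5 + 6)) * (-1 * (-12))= 8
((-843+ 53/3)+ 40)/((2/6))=-2356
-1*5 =-5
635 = 635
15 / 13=1.15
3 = 3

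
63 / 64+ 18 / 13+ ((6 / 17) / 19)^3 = 66419463969 / 28036958144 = 2.37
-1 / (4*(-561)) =1 / 2244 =0.00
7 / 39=0.18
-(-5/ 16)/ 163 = 5/ 2608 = 0.00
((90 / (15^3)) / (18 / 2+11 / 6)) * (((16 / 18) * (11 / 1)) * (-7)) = -2464 / 14625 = -0.17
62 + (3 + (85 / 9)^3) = 661510 / 729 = 907.42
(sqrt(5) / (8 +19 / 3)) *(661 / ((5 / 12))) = 23796 *sqrt(5) / 215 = 247.49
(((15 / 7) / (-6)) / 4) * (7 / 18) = -0.03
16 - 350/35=6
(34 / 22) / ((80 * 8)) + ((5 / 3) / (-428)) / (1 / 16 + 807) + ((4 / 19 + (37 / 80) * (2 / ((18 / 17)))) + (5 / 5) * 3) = 1359459368381 / 332666978688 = 4.09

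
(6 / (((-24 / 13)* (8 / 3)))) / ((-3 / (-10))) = -65 / 16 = -4.06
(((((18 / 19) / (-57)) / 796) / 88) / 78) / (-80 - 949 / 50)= 25 / 813455410768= 0.00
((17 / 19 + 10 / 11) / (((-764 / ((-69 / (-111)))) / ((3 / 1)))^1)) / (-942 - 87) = 8671 / 2026448116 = 0.00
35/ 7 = 5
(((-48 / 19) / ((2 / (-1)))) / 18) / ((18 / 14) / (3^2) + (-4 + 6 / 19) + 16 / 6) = -28 / 349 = -0.08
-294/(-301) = 42/43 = 0.98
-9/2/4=-1.12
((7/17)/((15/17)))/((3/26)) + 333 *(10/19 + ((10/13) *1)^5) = 85393687244/317455515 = 268.99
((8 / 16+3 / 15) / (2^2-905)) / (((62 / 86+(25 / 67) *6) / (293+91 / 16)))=-96378093 / 1229252320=-0.08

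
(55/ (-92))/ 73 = -55/ 6716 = -0.01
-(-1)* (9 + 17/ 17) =10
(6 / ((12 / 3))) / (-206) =-3 / 412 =-0.01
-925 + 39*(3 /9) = -912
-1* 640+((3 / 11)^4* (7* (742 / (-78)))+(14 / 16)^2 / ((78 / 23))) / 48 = -2245269853129 / 3508217856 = -640.00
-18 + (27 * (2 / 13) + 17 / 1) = 41 / 13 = 3.15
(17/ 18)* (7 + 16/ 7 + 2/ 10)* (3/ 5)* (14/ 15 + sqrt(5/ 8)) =1411* sqrt(10)/ 1050 + 5644/ 1125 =9.27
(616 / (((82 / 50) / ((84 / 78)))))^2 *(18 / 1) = 836700480000 / 284089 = 2945205.48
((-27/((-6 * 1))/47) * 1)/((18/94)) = 1/2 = 0.50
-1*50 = -50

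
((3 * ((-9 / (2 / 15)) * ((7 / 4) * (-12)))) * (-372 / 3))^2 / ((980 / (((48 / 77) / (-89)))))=-13619061360 / 6853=-1987313.78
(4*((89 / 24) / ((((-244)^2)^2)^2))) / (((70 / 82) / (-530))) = -193397 / 263838339756385959936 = -0.00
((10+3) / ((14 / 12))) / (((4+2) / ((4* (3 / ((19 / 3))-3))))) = -2496 / 133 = -18.77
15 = 15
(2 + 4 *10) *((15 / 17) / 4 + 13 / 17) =1407 / 34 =41.38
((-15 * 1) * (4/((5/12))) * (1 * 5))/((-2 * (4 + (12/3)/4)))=72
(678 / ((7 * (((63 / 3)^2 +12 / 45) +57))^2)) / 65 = 15255 / 17791625306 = 0.00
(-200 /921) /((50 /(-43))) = 172 /921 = 0.19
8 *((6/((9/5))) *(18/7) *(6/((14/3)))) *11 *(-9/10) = -42768/49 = -872.82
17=17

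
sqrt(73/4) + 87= sqrt(73)/2 + 87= 91.27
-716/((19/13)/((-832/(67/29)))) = 224583424/1273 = 176420.60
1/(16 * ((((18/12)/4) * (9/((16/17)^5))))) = 524288/38336139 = 0.01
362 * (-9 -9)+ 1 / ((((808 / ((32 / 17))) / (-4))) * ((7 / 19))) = -78316108 / 12019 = -6516.03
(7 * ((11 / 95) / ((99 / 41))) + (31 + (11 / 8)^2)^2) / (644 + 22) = 3789701927 / 2332385280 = 1.62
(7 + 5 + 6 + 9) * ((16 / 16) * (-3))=-81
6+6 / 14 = 45 / 7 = 6.43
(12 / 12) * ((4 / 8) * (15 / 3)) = 5 / 2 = 2.50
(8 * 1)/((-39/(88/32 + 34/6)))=-1.73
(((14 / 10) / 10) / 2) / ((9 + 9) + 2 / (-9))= 63 / 16000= 0.00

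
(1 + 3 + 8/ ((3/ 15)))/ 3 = 44/ 3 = 14.67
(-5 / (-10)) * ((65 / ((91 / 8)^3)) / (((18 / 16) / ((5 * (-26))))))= -102400 / 40131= -2.55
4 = 4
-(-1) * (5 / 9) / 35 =1 / 63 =0.02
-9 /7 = -1.29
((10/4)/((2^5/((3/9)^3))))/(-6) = -0.00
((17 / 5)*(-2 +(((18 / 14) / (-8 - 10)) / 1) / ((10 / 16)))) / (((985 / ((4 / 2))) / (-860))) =432752 / 34475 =12.55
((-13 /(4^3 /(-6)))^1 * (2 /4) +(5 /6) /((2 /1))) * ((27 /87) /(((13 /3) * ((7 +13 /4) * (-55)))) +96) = 1339810987 /13602160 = 98.50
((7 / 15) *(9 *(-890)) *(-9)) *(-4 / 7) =-19224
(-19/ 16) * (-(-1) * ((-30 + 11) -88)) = 2033/ 16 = 127.06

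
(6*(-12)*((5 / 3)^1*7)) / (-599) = 840 / 599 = 1.40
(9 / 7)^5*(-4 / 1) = -236196 / 16807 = -14.05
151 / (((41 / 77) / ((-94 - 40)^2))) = 208774412 / 41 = 5092058.83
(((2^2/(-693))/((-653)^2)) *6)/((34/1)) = -4/1674508143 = -0.00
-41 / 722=-0.06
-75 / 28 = -2.68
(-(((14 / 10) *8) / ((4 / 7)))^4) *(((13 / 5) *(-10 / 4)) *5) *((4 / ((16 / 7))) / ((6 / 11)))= 5770565801 / 375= 15388175.47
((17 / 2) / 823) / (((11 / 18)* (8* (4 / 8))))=153 / 36212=0.00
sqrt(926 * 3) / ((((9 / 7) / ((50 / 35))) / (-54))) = -60 * sqrt(2778) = -3162.40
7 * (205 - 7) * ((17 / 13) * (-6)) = -141372 / 13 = -10874.77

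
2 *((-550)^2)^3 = 55361281250000000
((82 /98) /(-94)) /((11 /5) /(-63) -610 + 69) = 1845 /112140308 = 0.00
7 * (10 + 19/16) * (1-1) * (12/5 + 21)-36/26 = -18/13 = -1.38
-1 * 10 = -10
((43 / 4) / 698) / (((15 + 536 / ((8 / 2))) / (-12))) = -129 / 104002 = -0.00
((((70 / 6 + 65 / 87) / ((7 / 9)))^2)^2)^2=12143953109659425177600000000 / 2883821021683985761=4211063383.74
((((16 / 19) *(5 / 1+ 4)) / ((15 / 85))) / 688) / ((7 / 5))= 255 / 5719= 0.04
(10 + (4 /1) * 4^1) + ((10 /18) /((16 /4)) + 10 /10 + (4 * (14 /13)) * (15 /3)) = 22781 /468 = 48.68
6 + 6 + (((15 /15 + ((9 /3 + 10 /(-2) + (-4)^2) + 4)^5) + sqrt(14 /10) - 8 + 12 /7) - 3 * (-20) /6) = sqrt(35) /5 + 13227093 /7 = 1889585.90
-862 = -862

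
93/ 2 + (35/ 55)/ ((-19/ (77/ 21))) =5287/ 114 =46.38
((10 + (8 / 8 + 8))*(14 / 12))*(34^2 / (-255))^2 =307496 / 675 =455.55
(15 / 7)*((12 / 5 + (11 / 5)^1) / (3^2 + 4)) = 0.76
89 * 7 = 623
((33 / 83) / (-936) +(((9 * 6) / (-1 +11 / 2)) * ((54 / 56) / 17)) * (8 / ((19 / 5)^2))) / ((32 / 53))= 22209260503 / 35598920448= 0.62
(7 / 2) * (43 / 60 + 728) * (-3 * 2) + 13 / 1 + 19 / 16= -1223109 / 80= -15288.86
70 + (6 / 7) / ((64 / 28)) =563 / 8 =70.38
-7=-7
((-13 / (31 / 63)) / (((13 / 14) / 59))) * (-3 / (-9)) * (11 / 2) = -95403 / 31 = -3077.52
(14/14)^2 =1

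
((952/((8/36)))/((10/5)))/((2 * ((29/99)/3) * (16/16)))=318087/29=10968.52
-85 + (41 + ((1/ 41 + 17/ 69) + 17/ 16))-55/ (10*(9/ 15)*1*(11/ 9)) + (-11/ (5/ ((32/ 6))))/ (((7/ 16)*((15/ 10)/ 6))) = -83142459/ 528080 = -157.44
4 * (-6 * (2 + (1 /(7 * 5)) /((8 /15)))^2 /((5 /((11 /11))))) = -7935 /392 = -20.24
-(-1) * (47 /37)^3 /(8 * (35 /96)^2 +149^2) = 119604096 /1295540485381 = 0.00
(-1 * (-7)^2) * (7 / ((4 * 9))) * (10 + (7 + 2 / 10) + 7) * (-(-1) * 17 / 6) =-705551 / 1080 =-653.29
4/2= 2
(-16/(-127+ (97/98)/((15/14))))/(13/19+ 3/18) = 95760/642043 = 0.15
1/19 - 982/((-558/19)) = 177530/5301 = 33.49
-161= -161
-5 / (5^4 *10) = -1 / 1250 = -0.00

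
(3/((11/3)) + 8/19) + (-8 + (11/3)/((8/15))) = 191/1672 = 0.11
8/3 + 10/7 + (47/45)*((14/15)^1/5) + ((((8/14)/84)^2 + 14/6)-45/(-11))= 10.71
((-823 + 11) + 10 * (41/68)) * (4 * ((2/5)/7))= -109612/595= -184.22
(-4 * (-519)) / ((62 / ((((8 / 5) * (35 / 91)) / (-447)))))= -2768 / 60047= -0.05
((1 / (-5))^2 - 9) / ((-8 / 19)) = 532 / 25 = 21.28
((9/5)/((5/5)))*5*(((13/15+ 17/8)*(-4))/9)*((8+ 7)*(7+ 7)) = -2513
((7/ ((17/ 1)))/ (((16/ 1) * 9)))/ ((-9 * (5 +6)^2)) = -7/ 2665872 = -0.00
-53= -53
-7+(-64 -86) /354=-438 /59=-7.42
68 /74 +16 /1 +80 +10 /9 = 98.03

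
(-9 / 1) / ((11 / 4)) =-36 / 11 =-3.27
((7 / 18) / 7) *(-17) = -17 / 18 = -0.94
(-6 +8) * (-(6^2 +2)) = -76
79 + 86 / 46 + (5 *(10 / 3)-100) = -170 / 69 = -2.46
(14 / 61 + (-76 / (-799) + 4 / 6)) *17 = 16.85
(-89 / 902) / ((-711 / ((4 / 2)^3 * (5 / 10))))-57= -18277499 / 320661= -57.00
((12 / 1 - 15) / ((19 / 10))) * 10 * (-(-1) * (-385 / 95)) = 63.99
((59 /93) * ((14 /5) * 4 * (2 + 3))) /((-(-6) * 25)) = 1652 /6975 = 0.24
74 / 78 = 37 / 39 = 0.95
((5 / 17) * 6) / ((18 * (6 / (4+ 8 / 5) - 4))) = -70 / 2091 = -0.03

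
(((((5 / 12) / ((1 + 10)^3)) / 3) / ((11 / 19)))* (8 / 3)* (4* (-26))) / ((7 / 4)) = -0.03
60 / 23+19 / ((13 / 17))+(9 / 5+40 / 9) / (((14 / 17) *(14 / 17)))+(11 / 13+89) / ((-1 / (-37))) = 8863482631 / 2637180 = 3360.97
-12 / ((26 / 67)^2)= -13467 / 169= -79.69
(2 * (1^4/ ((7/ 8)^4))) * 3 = 24576/ 2401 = 10.24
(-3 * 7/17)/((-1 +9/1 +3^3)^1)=-3/85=-0.04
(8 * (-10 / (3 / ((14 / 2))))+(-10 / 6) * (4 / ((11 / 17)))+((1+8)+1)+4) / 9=-20.33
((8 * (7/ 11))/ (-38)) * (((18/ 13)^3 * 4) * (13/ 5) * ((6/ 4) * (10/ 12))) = -163296/ 35321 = -4.62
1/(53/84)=84/53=1.58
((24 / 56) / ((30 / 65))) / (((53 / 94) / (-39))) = -23829 / 371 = -64.23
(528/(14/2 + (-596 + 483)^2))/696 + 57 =10559375/185252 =57.00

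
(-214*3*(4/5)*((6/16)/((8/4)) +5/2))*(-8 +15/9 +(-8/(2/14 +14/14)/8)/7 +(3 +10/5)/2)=87419/16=5463.69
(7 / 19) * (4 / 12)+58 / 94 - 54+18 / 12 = -277331 / 5358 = -51.76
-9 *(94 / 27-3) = -13 / 3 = -4.33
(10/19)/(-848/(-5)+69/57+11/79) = 1975/641489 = 0.00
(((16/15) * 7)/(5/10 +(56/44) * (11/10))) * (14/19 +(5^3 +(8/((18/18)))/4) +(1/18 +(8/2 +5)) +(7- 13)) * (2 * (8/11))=747.62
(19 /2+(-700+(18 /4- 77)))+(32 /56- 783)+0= -10818 /7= -1545.43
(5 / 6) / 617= 5 / 3702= 0.00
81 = 81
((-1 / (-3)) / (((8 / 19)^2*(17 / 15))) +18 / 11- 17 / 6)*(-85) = -82945 / 2112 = -39.27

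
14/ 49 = 2/ 7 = 0.29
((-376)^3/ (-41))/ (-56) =-6644672/ 287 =-23152.17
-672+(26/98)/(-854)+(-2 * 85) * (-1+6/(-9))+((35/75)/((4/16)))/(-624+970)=-14068301677/36196790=-388.66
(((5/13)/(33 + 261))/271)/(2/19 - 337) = -0.00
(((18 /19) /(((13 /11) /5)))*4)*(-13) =-3960 /19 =-208.42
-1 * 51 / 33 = -17 / 11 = -1.55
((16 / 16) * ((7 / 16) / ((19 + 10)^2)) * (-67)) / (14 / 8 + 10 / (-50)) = -2345 / 104284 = -0.02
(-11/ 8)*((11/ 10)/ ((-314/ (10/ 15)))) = 121/ 37680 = 0.00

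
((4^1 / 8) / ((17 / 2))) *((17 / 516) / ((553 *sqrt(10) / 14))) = sqrt(10) / 203820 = 0.00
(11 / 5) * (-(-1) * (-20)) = -44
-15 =-15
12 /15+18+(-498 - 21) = -2501 /5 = -500.20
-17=-17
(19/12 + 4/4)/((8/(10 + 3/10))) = 3193/960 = 3.33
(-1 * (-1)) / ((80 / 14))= 7 / 40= 0.18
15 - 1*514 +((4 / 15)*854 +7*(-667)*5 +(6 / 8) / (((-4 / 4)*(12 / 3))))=-5667949 / 240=-23616.45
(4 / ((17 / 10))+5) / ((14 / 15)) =1875 / 238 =7.88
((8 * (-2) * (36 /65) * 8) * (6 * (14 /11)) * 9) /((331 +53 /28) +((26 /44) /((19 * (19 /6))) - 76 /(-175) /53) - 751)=9331369205760 /800729857733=11.65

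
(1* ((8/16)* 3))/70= 3/140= 0.02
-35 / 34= -1.03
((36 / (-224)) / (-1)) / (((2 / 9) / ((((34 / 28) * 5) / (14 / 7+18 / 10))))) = 34425 / 29792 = 1.16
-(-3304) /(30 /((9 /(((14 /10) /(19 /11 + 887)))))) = 629218.91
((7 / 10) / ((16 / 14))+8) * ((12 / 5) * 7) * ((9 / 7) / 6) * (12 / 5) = 18603 / 250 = 74.41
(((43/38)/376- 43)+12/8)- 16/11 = -6750607/157168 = -42.95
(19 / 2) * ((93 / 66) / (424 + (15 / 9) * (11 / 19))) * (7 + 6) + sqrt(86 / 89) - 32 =-33669535 / 1065812 + sqrt(7654) / 89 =-30.61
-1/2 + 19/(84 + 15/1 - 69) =2/15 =0.13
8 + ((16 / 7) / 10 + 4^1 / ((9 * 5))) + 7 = 965 / 63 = 15.32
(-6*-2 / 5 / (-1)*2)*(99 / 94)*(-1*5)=1188 / 47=25.28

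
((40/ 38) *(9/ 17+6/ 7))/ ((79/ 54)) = 178200/ 178619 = 1.00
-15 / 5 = -3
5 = 5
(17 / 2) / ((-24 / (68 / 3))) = -289 / 36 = -8.03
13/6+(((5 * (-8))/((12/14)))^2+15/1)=39509/18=2194.94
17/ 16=1.06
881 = 881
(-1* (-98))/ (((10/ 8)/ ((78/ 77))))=4368/ 55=79.42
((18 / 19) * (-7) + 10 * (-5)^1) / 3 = -1076 / 57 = -18.88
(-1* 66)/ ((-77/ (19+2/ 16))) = 459/ 28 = 16.39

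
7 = 7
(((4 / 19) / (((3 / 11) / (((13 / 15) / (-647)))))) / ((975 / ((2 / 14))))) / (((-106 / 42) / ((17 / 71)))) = 0.00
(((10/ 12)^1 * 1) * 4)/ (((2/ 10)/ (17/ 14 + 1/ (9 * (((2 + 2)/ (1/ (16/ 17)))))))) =125375/ 6048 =20.73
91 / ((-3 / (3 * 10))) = -910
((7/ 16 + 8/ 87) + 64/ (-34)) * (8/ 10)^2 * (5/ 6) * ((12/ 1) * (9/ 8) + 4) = -224105/ 17748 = -12.63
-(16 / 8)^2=-4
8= 8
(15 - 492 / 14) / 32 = -141 / 224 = -0.63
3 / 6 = 1 / 2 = 0.50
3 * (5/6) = 5/2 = 2.50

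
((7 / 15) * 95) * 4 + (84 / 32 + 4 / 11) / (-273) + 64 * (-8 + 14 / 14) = -6502759 / 24024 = -270.68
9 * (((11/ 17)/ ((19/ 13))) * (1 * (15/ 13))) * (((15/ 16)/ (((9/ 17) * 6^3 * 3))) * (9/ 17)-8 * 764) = -1161768685/ 41344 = -28100.06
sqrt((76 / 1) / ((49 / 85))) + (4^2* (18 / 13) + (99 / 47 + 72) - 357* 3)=-595566 / 611 + 2* sqrt(1615) / 7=-963.26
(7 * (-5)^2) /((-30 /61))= -2135 /6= -355.83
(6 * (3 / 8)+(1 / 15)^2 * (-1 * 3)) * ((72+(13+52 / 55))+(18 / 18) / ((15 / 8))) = 870409 / 4500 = 193.42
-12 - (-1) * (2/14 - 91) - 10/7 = -730/7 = -104.29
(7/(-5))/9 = -0.16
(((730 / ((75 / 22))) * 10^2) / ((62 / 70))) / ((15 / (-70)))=-31477600 / 279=-112822.94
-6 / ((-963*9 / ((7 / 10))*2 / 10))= 7 / 2889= 0.00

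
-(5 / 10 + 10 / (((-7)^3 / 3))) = -0.41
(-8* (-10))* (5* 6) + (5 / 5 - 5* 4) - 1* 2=2379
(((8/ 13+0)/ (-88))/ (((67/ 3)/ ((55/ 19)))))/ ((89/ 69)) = -1035/ 1472861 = -0.00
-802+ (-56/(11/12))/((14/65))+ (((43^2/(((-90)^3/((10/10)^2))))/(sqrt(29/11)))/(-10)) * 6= -11942/11+ 1849 * sqrt(319)/35235000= -1085.64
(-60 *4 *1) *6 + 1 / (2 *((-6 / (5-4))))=-17281 / 12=-1440.08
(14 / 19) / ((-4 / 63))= -441 / 38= -11.61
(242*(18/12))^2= 131769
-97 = -97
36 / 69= 12 / 23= 0.52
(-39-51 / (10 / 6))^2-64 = 119504 / 25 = 4780.16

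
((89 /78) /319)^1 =89 /24882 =0.00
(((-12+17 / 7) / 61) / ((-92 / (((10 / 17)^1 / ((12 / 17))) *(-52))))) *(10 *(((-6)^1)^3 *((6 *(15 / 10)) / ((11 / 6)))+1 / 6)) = 1523662075 / 1944558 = 783.55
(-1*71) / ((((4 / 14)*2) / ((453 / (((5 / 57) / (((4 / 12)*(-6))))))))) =12833037 / 10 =1283303.70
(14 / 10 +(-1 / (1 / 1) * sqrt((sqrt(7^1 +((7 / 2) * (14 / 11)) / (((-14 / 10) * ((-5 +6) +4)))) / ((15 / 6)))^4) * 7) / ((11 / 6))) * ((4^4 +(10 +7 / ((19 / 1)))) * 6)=-9140166 / 2299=-3975.71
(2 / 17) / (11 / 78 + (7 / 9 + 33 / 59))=0.08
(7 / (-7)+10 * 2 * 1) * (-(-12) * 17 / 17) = 228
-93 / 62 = -3 / 2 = -1.50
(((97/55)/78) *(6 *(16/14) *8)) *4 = 24832/5005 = 4.96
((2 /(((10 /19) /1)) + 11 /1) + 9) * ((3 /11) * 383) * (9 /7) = 175797 /55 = 3196.31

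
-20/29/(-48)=5/348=0.01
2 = 2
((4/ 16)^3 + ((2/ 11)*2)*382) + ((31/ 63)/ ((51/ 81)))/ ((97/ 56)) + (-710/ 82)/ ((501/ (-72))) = 1117741753701/ 7948654912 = 140.62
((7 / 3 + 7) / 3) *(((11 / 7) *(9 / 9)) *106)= 4664 / 9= 518.22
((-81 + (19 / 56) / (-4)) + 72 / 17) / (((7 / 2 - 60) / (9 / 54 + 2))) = 3804359 / 1290912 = 2.95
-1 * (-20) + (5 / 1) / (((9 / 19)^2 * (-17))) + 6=33997 / 1377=24.69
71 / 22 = 3.23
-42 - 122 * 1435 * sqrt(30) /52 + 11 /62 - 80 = -87535 * sqrt(30) /26 - 7553 /62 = -18562.17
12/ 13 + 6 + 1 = 103/ 13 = 7.92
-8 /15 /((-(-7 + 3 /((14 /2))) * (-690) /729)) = 1134 /13225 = 0.09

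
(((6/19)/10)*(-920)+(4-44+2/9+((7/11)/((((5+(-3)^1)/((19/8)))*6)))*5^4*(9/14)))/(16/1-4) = -2194205/1444608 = -1.52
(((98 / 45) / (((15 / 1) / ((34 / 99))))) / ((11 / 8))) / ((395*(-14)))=-1904 / 290354625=-0.00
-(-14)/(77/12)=24/11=2.18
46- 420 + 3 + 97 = -274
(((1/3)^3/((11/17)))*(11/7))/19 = 17/3591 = 0.00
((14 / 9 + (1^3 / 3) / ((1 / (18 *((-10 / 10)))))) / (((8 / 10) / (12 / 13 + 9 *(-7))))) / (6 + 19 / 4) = 53800 / 1677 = 32.08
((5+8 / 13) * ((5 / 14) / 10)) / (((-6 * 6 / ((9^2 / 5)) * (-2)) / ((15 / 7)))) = 0.10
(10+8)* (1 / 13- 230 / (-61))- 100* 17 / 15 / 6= 359452 / 7137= 50.36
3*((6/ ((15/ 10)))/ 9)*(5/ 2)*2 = 20/ 3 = 6.67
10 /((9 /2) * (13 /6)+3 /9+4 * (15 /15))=120 /169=0.71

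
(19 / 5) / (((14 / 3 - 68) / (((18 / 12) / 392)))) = -0.00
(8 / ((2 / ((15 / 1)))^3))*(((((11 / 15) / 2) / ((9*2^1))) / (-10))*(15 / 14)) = -825 / 112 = -7.37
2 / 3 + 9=9.67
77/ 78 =0.99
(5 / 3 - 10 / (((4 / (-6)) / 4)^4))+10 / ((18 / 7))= -116590 / 9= -12954.44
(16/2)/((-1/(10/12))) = -20/3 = -6.67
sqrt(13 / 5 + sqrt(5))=sqrt(25*sqrt(5) + 65) / 5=2.20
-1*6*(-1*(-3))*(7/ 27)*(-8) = 112/ 3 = 37.33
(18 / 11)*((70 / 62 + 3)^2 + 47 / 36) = 634991 / 21142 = 30.03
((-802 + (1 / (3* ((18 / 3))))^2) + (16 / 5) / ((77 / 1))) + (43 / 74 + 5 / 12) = -1848361861 / 2307690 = -800.96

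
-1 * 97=-97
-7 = -7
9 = 9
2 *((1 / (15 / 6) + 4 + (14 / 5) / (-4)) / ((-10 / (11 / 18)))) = -407 / 900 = -0.45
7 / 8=0.88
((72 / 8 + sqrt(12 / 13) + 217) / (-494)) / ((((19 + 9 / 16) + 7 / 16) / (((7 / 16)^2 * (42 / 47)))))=-116277 / 29719040 - 1029 * sqrt(39) / 386347520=-0.00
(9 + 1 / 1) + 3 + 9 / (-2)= 17 / 2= 8.50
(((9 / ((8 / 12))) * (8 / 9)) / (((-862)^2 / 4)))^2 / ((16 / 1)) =9 / 34507149121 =0.00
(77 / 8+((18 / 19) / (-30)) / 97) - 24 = -1059749 / 73720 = -14.38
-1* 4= -4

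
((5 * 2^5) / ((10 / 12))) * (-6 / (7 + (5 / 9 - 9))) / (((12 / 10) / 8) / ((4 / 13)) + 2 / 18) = 7464960 / 5603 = 1332.31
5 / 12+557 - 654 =-1159 / 12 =-96.58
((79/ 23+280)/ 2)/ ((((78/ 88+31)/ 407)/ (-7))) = -408597882/ 32269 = -12662.24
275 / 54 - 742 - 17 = -40711 / 54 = -753.91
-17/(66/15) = -85/22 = -3.86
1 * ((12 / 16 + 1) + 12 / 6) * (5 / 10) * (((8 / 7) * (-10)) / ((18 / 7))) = -25 / 3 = -8.33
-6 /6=-1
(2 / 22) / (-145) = -1 / 1595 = -0.00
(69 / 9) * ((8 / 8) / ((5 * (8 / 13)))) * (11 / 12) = 3289 / 1440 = 2.28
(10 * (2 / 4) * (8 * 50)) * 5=10000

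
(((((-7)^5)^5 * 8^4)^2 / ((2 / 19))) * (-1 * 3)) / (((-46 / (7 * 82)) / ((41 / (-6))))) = -73325228277639847023640580000000000000000000000000000.00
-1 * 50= -50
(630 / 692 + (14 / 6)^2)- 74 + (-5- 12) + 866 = 781.35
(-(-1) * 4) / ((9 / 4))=16 / 9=1.78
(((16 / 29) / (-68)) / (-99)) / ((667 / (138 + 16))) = 56 / 2959479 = 0.00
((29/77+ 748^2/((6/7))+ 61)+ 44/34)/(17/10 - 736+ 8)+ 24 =-24951613616/28521801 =-874.83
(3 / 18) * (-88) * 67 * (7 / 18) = -10318 / 27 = -382.15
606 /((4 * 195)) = 101 /130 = 0.78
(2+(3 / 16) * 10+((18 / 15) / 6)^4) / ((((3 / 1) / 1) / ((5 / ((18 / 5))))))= 6461 / 3600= 1.79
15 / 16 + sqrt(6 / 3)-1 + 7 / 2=sqrt(2) + 55 / 16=4.85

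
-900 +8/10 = -4496/5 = -899.20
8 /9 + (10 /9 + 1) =3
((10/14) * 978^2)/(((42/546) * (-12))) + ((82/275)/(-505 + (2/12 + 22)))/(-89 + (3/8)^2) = -23473304764921959/31714835075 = -740136.43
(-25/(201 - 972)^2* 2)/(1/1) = -50/594441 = -0.00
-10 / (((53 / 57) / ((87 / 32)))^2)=-122958405 / 1438208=-85.49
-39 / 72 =-13 / 24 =-0.54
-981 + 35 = -946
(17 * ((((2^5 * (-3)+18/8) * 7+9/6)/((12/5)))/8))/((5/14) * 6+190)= -103887/34432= -3.02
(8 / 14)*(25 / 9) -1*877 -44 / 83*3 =-4585849 / 5229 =-877.00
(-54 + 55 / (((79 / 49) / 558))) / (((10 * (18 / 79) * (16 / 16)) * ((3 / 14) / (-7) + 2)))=4082092 / 965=4230.15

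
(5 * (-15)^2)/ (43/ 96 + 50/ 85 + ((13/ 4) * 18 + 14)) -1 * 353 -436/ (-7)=-231370385/ 840077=-275.42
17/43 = 0.40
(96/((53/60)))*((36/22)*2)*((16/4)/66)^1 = 21.56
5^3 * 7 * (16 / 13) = 14000 / 13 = 1076.92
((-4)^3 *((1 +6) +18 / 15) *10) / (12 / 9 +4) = -984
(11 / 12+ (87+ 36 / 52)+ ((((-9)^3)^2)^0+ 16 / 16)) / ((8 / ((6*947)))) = 13385845 / 208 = 64355.02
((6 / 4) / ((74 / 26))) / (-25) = -39 / 1850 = -0.02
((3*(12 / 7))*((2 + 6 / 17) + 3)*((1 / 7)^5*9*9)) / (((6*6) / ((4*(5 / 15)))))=1404 / 285719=0.00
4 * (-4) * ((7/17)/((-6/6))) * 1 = 6.59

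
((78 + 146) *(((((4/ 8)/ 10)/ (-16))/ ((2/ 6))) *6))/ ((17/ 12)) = -756/ 85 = -8.89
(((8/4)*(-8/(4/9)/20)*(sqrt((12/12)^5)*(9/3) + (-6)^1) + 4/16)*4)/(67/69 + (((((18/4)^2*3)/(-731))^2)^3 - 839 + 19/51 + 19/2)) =-4872947629220403643011072/178564731955784195536299695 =-0.03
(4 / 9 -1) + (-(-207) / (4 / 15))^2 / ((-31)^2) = 86692345 / 138384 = 626.46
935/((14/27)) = 25245/14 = 1803.21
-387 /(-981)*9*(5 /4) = 1935 /436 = 4.44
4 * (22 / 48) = 11 / 6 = 1.83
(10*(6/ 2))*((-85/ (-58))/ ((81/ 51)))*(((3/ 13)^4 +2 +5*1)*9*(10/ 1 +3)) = 1445057800/ 63713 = 22680.74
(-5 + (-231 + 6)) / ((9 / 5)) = -1150 / 9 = -127.78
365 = 365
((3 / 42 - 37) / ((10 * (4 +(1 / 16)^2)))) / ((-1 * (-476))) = -8272 / 4269125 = -0.00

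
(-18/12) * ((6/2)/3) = -3/2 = -1.50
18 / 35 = 0.51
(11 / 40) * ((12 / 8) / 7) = 33 / 560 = 0.06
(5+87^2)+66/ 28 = 106069/ 14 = 7576.36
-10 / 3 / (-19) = 10 / 57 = 0.18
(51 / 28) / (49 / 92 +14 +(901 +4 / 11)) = 12903 / 6488209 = 0.00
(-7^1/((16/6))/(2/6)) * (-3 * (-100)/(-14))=675/4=168.75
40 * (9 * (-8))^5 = -77396705280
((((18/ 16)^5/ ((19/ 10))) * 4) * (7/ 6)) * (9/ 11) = 6200145/ 1712128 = 3.62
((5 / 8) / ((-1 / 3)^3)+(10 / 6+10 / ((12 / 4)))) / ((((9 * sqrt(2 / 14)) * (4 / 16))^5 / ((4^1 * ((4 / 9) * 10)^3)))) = -152535040000 * sqrt(7) / 43046721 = -9375.16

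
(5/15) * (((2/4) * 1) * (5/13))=5/78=0.06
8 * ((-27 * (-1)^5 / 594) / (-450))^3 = -1 / 121287375000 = -0.00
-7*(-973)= 6811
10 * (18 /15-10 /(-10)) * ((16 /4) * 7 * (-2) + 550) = 10868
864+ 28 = 892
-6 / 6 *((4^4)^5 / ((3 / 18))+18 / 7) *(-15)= 692692325499150 / 7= 98956046499878.57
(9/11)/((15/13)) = 39/55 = 0.71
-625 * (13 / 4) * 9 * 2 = -73125 / 2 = -36562.50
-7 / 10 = -0.70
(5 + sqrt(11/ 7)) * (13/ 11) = 13 * sqrt(77)/ 77 + 65/ 11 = 7.39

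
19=19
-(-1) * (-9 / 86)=-9 / 86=-0.10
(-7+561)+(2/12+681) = 7411/6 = 1235.17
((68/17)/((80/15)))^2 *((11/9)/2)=11/32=0.34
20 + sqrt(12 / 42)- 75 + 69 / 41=-2186 / 41 + sqrt(14) / 7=-52.78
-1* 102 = -102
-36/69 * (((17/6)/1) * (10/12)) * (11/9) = -935/621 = -1.51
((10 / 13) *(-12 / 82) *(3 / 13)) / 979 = -180 / 6783491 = -0.00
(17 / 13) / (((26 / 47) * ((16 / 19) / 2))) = 15181 / 2704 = 5.61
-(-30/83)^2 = -900/6889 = -0.13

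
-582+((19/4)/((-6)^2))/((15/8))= -157121/270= -581.93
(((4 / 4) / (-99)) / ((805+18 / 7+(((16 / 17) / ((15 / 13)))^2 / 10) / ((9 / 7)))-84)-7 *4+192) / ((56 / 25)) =668466870597425 / 9130279985288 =73.21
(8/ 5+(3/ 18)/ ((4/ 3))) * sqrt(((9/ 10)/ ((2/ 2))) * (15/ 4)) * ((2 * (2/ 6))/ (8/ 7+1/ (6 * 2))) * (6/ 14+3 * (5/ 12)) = 9729 * sqrt(6)/ 8240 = 2.89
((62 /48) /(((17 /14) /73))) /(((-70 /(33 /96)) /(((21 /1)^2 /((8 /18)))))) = -32933439 /87040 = -378.37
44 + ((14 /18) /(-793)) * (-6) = 104690 /2379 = 44.01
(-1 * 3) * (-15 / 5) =9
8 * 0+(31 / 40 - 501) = -20009 / 40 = -500.22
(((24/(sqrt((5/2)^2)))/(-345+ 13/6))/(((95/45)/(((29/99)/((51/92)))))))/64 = -4002/36542605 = -0.00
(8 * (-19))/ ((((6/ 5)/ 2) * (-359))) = 760/ 1077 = 0.71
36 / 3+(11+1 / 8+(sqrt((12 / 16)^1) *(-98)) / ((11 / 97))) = 185 / 8 - 4753 *sqrt(3) / 11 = -725.28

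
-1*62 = -62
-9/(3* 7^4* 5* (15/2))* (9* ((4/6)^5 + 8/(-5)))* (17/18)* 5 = 30328/14586075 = 0.00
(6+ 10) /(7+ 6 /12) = 32 /15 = 2.13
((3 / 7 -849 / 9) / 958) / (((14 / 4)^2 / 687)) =-903176 / 164297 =-5.50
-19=-19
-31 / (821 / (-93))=3.51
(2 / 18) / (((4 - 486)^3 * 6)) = -1 / 6046929072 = -0.00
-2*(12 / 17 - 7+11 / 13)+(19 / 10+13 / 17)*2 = 17929 / 1105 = 16.23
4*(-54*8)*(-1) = 1728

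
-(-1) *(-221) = -221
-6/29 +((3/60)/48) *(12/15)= -7171/34800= -0.21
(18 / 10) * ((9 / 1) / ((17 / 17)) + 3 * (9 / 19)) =1782 / 95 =18.76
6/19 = 0.32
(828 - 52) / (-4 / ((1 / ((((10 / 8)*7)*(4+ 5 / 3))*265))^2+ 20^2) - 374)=-2.07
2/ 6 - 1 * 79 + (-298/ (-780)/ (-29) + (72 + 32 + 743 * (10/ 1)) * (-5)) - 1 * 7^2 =-142497253/ 3770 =-37797.68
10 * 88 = 880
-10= -10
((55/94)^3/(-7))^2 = 27680640625/33803619271744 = 0.00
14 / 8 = 7 / 4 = 1.75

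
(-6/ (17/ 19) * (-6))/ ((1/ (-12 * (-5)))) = 41040/ 17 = 2414.12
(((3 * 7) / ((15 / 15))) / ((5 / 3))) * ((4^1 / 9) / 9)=28 / 45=0.62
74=74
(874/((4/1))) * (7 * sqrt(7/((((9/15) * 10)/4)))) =3059 * sqrt(42)/6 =3304.10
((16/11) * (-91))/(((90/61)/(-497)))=22070776/495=44587.43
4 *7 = 28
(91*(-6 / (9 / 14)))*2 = -5096 / 3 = -1698.67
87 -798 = -711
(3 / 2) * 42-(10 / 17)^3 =308519 / 4913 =62.80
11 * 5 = 55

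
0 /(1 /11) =0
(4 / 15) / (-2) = -2 / 15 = -0.13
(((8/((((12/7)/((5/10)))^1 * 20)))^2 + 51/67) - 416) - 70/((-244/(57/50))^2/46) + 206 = -234804731113/1121881500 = -209.30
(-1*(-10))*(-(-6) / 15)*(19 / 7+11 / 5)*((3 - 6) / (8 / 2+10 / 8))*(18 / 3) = -16512 / 245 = -67.40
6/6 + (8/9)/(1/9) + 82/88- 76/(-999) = 439907/43956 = 10.01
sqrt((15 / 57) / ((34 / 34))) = sqrt(95) / 19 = 0.51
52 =52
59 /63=0.94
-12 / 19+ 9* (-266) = -45498 / 19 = -2394.63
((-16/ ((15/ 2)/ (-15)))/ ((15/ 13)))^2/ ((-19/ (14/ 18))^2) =8479744/ 6579225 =1.29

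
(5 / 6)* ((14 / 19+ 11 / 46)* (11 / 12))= 46915 / 62928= 0.75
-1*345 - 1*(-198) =-147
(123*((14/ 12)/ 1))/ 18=7.97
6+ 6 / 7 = 48 / 7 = 6.86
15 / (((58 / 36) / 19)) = 176.90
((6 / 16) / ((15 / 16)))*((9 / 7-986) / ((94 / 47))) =-6893 / 35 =-196.94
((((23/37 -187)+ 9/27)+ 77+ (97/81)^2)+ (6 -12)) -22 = -32920511/242757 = -135.61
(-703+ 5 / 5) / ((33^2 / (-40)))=25.79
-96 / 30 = -16 / 5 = -3.20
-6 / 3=-2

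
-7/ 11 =-0.64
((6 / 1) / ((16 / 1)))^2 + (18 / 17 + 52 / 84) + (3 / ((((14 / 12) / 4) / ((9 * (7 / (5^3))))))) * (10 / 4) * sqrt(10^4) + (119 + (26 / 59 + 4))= 1915902847 / 1348032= 1421.26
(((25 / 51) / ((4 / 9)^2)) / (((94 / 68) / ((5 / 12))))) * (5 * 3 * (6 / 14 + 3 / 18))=6.68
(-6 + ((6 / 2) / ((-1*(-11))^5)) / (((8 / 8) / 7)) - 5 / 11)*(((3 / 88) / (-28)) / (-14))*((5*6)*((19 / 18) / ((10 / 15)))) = -148127325 / 5555615296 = -0.03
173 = 173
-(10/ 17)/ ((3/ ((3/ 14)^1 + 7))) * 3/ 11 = -505/ 1309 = -0.39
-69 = -69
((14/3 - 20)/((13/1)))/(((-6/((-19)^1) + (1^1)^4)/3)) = -874/325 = -2.69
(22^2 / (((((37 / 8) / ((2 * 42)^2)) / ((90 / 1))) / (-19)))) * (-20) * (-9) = -8409352089600 / 37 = -227279786205.41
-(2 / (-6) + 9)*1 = -26 / 3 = -8.67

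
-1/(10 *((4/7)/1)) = -7/40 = -0.18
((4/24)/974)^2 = 1/34152336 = 0.00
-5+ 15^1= 10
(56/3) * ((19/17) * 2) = 2128/51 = 41.73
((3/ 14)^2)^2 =81/ 38416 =0.00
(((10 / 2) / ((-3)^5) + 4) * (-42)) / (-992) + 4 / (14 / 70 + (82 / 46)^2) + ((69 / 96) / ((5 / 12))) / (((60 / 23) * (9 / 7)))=5584477043 / 2991103200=1.87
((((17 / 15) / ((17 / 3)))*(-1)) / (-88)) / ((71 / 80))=2 / 781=0.00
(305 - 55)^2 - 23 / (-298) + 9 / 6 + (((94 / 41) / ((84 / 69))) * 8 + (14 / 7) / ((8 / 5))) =10693810699 / 171052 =62517.89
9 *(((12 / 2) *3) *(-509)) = -82458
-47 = -47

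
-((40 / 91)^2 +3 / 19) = -55243 / 157339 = -0.35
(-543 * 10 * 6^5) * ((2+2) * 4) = -675578880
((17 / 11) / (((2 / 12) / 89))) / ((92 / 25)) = 113475 / 506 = 224.26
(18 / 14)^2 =81 / 49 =1.65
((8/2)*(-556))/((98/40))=-44480/49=-907.76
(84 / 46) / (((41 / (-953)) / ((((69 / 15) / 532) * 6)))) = -8577 / 3895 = -2.20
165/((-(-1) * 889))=165/889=0.19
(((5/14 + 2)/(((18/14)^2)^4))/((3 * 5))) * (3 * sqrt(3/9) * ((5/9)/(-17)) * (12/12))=-9058973 * sqrt(3)/13172296626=-0.00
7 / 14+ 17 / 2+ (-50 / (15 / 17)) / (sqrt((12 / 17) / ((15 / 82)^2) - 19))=9 - 850 * sqrt(136221) / 8013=-30.15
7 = 7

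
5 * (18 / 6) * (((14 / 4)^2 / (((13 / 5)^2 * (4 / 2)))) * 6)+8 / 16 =55463 / 676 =82.05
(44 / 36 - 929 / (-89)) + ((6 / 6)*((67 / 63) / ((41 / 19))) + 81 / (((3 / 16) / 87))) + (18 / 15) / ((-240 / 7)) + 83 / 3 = 37623.78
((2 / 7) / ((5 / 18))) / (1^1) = 36 / 35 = 1.03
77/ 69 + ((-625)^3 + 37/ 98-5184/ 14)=-244140993.79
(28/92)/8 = 7/184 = 0.04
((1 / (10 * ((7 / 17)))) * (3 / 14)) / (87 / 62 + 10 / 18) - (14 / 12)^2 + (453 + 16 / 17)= 452.61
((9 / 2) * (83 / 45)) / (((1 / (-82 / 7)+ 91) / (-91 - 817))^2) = 230063381344 / 277885125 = 827.91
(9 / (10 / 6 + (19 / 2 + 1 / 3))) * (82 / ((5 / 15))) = 4428 / 23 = 192.52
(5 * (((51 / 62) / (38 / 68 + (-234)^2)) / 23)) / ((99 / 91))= 131495 / 43804480467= 0.00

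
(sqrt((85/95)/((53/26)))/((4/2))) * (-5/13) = -0.13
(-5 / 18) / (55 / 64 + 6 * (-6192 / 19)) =3040 / 21390147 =0.00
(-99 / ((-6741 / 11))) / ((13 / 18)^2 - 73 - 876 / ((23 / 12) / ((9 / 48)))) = -901692 / 882856037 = -0.00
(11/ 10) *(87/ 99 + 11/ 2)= 421/ 60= 7.02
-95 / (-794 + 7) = 95 / 787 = 0.12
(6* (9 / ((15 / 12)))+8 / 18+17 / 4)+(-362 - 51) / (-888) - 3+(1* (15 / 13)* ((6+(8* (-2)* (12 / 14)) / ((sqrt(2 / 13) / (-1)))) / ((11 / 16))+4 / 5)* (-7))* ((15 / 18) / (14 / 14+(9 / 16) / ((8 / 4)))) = -307200* sqrt(26) / 5863 - 366260693 / 78095160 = -271.86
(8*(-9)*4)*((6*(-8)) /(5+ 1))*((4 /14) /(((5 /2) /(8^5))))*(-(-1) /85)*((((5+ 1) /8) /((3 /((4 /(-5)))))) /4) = -5075.46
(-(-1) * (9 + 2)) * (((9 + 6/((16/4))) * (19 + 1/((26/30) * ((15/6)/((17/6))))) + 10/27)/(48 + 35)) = 824714/29133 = 28.31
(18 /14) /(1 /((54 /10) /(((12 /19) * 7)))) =1539 /980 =1.57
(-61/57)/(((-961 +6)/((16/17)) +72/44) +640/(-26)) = 2288/2218497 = 0.00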